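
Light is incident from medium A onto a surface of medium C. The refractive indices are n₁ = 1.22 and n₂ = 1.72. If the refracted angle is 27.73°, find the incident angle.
sin θ₁ = (n₂/n₁)·sin θ₂ → θ₁ = 41°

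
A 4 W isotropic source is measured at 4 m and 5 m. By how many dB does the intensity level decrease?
Δβ = 20·log₁₀(r₂/r₁) = 1.938 dB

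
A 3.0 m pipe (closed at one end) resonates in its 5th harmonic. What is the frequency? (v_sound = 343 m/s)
fₙ = nv/(4L) = 142.9 Hz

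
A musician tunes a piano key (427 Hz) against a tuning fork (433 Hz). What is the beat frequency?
6 Hz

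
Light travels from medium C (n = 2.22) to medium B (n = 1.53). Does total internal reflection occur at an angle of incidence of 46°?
θc = arcsin(n₂/n₁) = 43.57°; 46° > θc, so yes — total internal reflection.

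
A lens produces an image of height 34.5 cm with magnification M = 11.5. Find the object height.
ho = |hi|/|M| = 3 cm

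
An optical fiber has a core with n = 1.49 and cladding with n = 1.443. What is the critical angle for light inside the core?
θc = arcsin(n_cladding/n_core) = 75.57°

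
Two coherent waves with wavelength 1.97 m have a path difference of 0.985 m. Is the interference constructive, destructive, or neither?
destructive — path difference = 0.5λ, an odd multiple of λ/2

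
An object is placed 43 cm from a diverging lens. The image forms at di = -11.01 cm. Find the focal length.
1/f = 1/do + 1/di → f = -14.8 cm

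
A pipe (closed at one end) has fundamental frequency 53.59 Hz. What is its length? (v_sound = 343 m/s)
L = v/(4f₁) = 1.6 m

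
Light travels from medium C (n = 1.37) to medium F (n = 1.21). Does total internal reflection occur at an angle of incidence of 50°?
θc = arcsin(n₂/n₁) = 62.03°; 50° < θc, so no — the ray refracts.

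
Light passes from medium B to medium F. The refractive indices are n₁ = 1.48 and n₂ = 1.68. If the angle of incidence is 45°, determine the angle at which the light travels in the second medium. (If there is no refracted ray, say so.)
sin θ₂ = (n₁/n₂)·sin θ₁ = 0.6229 → θ₂ = 38.53°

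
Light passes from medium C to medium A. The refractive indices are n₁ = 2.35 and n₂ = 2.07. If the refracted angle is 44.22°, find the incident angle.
sin θ₁ = (n₂/n₁)·sin θ₂ → θ₁ = 37.9°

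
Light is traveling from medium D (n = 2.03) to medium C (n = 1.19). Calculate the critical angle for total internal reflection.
θc = arcsin(n₂/n₁) = 35.89°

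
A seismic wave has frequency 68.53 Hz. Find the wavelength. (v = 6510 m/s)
λ = v/f = 94.99 m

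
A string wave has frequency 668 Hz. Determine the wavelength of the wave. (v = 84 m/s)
λ = v/f = 0.1257 m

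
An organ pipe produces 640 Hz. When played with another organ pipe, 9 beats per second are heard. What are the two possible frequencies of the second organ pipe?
f₂ = 640 ± 9 Hz → 649 Hz or 631 Hz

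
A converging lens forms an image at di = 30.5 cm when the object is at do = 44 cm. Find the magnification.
M = −di/do = -0.6932 (inverted image)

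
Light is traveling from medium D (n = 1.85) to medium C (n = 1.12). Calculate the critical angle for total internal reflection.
θc = arcsin(n₂/n₁) = 37.26°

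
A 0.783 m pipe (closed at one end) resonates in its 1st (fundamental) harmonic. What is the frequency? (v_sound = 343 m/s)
fₙ = nv/(4L) = 109.5 Hz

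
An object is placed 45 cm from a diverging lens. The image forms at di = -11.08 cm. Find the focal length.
1/f = 1/do + 1/di → f = -14.7 cm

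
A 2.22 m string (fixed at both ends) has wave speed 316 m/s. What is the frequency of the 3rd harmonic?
fₙ = nv/(2L) = 213.5 Hz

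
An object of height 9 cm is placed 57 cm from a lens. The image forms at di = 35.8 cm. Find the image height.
hi = (-di/do) × ho = -5.653 cm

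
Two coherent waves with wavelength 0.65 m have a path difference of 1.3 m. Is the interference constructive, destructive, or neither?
constructive — path difference = 2λ, a whole number of wavelengths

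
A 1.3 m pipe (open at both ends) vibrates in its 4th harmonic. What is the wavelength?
λₙ = 2L/n = 0.65 m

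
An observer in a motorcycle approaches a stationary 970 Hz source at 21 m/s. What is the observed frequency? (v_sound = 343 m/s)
f_obs = f·(v + v_o)/v = 1029 Hz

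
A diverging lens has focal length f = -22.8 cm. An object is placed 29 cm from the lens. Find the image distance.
1/di = 1/f − 1/do → di = -12.76 cm (virtual image)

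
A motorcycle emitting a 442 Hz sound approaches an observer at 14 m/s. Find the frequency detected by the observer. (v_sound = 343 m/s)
f_obs = f·v/(v − v_s) = 460.8 Hz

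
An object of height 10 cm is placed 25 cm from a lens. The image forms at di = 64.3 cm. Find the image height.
hi = (-di/do) × ho = -25.72 cm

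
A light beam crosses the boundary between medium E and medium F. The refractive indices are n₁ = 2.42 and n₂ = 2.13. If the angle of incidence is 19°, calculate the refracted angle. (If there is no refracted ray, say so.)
sin θ₂ = (n₁/n₂)·sin θ₁ = 0.3699 → θ₂ = 21.71°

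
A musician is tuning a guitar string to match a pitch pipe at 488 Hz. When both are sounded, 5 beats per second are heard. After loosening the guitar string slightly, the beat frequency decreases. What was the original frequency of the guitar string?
493 Hz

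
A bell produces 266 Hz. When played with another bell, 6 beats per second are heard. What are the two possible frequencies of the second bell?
f₂ = 266 ± 6 Hz → 272 Hz or 260 Hz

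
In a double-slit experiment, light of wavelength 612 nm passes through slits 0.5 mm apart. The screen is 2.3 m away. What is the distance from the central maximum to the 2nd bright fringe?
y = mλL/d = 5.63 mm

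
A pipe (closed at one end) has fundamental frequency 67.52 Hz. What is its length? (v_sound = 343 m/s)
L = v/(4f₁) = 1.27 m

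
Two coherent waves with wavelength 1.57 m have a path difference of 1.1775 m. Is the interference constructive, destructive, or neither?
neither (partial) — path difference = 0.75λ, neither a whole number of wavelengths nor an odd multiple of λ/2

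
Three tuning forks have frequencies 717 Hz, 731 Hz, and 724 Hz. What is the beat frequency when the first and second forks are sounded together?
14 Hz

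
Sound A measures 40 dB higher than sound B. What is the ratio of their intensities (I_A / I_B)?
I_A/I_B = 10^(Δβ/10) = 10000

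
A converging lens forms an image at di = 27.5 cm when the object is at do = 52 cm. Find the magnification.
M = −di/do = -0.5288 (inverted image)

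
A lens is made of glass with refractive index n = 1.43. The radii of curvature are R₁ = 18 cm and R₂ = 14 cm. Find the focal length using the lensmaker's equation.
1/f = (n − 1)(1/R₁ − 1/R₂) → f = -146.5 cm (diverging lens)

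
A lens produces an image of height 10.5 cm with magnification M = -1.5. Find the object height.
ho = |hi|/|M| = 7 cm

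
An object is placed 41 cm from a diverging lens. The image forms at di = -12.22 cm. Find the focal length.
1/f = 1/do + 1/di → f = -17.41 cm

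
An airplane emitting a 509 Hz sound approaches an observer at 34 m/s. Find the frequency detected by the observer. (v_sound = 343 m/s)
f_obs = f·v/(v − v_s) = 565 Hz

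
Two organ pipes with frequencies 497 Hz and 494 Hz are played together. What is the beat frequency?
3 Hz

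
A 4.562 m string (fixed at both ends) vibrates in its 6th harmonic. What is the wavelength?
λₙ = 2L/n = 1.521 m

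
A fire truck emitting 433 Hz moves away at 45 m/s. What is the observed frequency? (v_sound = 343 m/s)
f_obs = f·v/(v + v_s) = 382.8 Hz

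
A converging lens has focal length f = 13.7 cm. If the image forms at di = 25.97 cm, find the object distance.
1/do = 1/f − 1/di → do = 29 cm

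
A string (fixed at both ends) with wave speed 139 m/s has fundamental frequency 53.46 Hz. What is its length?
L = v/(2f₁) = 1.3 m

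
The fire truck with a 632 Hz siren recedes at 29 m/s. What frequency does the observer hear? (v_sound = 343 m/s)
f_obs = f·v/(v + v_s) = 582.7 Hz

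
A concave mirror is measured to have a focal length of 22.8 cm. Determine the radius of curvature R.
R = 2|f| = 45.6 cm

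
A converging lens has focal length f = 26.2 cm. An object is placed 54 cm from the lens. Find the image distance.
1/di = 1/f − 1/do → di = 50.89 cm (real image)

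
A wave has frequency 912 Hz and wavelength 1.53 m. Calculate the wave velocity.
v = fλ = 1395 m/s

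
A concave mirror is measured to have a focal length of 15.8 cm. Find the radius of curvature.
R = 2|f| = 31.6 cm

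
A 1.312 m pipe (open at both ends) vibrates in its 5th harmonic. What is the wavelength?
λₙ = 2L/n = 0.5248 m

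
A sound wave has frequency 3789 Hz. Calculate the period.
T = 1/f = 2.639 × 10⁻⁴ s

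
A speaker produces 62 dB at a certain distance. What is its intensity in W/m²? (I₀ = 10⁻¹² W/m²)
I = I₀·10^(β/10) = 1.58 × 10⁻⁶ W/m²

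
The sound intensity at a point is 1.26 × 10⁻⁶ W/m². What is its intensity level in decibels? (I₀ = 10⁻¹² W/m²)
β = 10·log₁₀(I/I₀) = 61 dB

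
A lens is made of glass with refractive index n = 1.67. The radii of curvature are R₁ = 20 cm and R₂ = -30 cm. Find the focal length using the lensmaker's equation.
1/f = (n − 1)(1/R₁ − 1/R₂) → f = 17.91 cm (converging lens)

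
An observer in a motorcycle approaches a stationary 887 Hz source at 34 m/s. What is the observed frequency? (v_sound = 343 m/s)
f_obs = f·(v + v_o)/v = 974.9 Hz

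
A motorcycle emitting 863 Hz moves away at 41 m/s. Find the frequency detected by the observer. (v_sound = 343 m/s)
f_obs = f·v/(v + v_s) = 770.9 Hz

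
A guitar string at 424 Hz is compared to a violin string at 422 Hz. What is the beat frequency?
2 Hz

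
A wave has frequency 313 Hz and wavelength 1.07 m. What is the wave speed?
v = fλ = 334.9 m/s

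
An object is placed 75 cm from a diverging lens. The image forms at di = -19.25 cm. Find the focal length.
1/f = 1/do + 1/di → f = -25.9 cm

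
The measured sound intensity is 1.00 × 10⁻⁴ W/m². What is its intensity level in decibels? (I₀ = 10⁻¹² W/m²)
β = 10·log₁₀(I/I₀) = 80 dB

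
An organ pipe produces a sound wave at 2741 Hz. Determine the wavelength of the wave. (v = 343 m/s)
λ = v/f = 0.1251 m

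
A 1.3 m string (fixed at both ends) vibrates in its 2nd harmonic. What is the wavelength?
λₙ = 2L/n = 1.3 m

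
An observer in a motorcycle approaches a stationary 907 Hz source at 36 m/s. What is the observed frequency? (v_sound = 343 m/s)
f_obs = f·(v + v_o)/v = 1002 Hz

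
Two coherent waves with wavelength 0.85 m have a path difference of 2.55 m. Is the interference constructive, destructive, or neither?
constructive — path difference = 3λ, a whole number of wavelengths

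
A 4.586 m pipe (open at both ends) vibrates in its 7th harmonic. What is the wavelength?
λₙ = 2L/n = 1.31 m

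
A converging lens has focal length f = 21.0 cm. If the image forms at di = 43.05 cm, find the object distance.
1/do = 1/f − 1/di → do = 41 cm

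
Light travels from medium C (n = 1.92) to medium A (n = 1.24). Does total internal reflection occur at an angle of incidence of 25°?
θc = arcsin(n₂/n₁) = 40.23°; 25° < θc, so no — the ray refracts.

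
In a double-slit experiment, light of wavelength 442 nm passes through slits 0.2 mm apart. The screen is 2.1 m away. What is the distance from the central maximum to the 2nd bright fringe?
y = mλL/d = 9.282 mm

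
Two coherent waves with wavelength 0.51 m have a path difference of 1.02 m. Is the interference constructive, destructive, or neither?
constructive — path difference = 2λ, a whole number of wavelengths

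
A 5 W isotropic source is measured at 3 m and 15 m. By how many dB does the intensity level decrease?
Δβ = 20·log₁₀(r₂/r₁) = 13.98 dB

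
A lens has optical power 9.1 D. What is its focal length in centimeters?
f = 1/P = 10.99 cm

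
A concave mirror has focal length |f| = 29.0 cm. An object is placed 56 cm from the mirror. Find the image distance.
f = +29.0 cm (concave); 1/di = 1/f − 1/do → di = 60.15 cm (real image, in front of mirror)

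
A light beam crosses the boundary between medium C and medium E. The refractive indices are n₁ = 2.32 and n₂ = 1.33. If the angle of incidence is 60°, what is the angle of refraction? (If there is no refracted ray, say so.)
sin θ₂ = (n₁/n₂)·sin θ₁ = 1.511 > 1, so there is no refracted ray — the light undergoes total internal reflection.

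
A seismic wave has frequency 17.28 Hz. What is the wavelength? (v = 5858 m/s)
λ = v/f = 339 m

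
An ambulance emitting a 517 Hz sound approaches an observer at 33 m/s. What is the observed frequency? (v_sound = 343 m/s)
f_obs = f·v/(v − v_s) = 572 Hz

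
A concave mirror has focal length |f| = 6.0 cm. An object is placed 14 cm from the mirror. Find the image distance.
f = +6.0 cm (concave); 1/di = 1/f − 1/do → di = 10.5 cm (real image, in front of mirror)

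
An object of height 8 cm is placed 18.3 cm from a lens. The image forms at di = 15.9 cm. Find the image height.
hi = (-di/do) × ho = -6.951 cm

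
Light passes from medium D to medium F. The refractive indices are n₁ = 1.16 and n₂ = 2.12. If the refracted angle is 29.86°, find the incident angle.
sin θ₁ = (n₂/n₁)·sin θ₂ → θ₁ = 65.49°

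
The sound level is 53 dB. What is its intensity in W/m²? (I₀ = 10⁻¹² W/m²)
I = I₀·10^(β/10) = 2.00 × 10⁻⁷ W/m²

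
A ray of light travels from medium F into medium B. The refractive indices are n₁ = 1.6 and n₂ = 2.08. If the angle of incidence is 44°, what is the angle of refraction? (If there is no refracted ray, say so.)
sin θ₂ = (n₁/n₂)·sin θ₁ = 0.5344 → θ₂ = 32.3°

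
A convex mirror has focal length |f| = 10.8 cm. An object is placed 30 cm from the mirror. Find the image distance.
f = −10.8 cm (convex); 1/di = 1/f − 1/do → di = -7.941 cm (virtual image, behind mirror)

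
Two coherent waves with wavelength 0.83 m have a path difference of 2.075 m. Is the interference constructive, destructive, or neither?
destructive — path difference = 2.5λ, an odd multiple of λ/2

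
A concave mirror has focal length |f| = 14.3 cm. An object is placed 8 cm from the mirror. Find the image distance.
f = +14.3 cm (concave); 1/di = 1/f − 1/do → di = -18.16 cm (virtual image, behind mirror)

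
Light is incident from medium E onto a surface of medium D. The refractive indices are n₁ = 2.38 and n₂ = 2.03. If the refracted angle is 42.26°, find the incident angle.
sin θ₁ = (n₂/n₁)·sin θ₂ → θ₁ = 35°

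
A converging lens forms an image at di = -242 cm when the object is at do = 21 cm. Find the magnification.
M = −di/do = 11.52 (upright image)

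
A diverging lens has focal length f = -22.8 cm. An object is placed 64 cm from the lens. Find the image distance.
1/di = 1/f − 1/do → di = -16.81 cm (virtual image)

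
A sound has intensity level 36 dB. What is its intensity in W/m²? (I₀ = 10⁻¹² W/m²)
I = I₀·10^(β/10) = 3.98 × 10⁻⁹ W/m²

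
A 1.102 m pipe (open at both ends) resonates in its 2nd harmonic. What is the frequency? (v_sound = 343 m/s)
fₙ = nv/(2L) = 311.3 Hz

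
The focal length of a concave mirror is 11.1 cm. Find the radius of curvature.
R = 2|f| = 22.2 cm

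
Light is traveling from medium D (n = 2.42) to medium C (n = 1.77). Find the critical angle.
θc = arcsin(n₂/n₁) = 47°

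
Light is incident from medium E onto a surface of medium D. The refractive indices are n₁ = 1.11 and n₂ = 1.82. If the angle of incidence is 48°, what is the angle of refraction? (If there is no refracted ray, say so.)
sin θ₂ = (n₁/n₂)·sin θ₁ = 0.4532 → θ₂ = 26.95°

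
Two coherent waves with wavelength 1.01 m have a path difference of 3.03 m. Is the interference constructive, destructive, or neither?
constructive — path difference = 3λ, a whole number of wavelengths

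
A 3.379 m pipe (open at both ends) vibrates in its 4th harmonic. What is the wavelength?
λₙ = 2L/n = 1.69 m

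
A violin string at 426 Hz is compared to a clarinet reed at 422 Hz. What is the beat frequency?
4 Hz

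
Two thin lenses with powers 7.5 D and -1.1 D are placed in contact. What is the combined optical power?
P_total = P₁ + P₂ = 6.4 D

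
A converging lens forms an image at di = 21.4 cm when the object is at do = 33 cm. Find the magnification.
M = −di/do = -0.6485 (inverted image)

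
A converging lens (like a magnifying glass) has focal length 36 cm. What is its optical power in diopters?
P = 1/f = 2.778 D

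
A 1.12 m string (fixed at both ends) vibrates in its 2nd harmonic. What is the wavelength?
λₙ = 2L/n = 1.12 m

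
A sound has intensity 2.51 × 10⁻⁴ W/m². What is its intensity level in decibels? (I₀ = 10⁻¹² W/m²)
β = 10·log₁₀(I/I₀) = 84 dB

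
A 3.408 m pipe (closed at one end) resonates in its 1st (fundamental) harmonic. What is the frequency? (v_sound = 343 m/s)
fₙ = nv/(4L) = 25.16 Hz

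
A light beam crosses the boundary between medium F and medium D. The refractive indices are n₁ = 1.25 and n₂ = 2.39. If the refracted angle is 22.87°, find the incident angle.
sin θ₁ = (n₂/n₁)·sin θ₂ → θ₁ = 47.99°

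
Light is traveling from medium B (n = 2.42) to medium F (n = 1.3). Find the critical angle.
θc = arcsin(n₂/n₁) = 32.49°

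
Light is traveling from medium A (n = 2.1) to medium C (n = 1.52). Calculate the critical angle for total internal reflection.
θc = arcsin(n₂/n₁) = 46.37°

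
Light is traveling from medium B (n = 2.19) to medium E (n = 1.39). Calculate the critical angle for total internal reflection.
θc = arcsin(n₂/n₁) = 39.4°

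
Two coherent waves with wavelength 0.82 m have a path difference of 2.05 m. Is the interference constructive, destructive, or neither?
destructive — path difference = 2.5λ, an odd multiple of λ/2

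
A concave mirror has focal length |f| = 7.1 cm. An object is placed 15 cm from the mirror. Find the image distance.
f = +7.1 cm (concave); 1/di = 1/f − 1/do → di = 13.48 cm (real image, in front of mirror)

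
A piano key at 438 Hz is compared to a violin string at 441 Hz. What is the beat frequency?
3 Hz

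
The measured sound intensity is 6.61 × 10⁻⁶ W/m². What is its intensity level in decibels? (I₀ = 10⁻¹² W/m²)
β = 10·log₁₀(I/I₀) = 68.2 dB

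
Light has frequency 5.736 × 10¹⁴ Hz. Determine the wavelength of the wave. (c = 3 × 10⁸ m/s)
λ = c/f = 523 nm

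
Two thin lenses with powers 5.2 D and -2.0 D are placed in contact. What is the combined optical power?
P_total = P₁ + P₂ = 3.2 D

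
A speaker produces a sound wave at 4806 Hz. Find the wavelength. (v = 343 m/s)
λ = v/f = 0.07137 m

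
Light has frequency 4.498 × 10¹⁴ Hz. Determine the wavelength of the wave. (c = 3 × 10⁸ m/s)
λ = c/f = 667 nm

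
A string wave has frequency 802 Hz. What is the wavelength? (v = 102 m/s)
λ = v/f = 0.1272 m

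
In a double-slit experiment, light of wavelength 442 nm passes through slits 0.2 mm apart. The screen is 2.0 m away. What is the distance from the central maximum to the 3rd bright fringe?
y = mλL/d = 13.26 mm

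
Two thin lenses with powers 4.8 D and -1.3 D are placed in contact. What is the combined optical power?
P_total = P₁ + P₂ = 3.5 D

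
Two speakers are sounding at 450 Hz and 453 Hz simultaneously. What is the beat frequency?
3 Hz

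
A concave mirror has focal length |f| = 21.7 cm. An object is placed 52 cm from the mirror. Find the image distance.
f = +21.7 cm (concave); 1/di = 1/f − 1/do → di = 37.24 cm (real image, in front of mirror)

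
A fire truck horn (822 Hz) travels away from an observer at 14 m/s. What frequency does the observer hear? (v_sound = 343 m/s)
f_obs = f·v/(v + v_s) = 789.8 Hz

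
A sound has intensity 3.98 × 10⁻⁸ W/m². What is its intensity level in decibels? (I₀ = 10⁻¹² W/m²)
β = 10·log₁₀(I/I₀) = 46 dB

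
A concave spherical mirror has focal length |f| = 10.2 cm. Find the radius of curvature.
R = 2|f| = 20.4 cm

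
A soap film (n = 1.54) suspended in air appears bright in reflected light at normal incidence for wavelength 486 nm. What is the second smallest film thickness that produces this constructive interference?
2nt = (m − ½)λ with m = 2 → t = (m − ½)λ/(2n) = 236.7 nm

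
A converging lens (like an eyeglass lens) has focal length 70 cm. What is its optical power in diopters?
P = 1/f = 1.429 D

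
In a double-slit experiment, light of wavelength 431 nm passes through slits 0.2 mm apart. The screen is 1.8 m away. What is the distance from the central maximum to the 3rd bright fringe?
y = mλL/d = 11.64 mm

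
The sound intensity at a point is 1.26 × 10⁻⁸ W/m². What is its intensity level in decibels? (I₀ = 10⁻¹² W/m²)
β = 10·log₁₀(I/I₀) = 41 dB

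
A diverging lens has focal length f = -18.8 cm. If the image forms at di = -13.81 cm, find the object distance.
1/do = 1/f − 1/di → do = 52.03 cm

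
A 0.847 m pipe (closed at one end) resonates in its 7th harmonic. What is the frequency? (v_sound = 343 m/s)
fₙ = nv/(4L) = 708.7 Hz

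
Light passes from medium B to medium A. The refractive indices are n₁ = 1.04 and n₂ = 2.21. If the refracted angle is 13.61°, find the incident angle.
sin θ₁ = (n₂/n₁)·sin θ₂ → θ₁ = 30°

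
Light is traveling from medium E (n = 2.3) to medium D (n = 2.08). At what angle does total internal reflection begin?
θc = arcsin(n₂/n₁) = 64.74°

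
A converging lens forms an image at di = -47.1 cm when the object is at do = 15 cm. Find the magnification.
M = −di/do = 3.14 (upright image)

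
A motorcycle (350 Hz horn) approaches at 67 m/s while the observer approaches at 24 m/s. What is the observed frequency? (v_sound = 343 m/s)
f_obs = f·(v + v_o)/(v − v_s) = 465.4 Hz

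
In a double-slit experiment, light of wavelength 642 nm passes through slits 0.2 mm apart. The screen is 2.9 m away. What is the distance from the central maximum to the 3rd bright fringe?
y = mλL/d = 27.93 mm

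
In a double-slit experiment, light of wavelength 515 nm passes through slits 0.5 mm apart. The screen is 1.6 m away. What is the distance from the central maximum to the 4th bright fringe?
y = mλL/d = 6.592 mm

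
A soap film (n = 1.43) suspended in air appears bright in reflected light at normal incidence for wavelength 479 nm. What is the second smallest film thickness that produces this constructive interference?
2nt = (m − ½)λ with m = 2 → t = (m − ½)λ/(2n) = 251.2 nm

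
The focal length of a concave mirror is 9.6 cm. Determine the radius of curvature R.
R = 2|f| = 19.2 cm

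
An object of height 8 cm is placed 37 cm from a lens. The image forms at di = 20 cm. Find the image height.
hi = (-di/do) × ho = -4.324 cm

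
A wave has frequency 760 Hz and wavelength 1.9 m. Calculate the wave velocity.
v = fλ = 1444 m/s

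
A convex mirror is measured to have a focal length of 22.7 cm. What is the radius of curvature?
R = 2|f| = 45.4 cm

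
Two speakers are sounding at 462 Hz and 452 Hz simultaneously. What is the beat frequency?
10 Hz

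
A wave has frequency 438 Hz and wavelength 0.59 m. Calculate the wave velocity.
v = fλ = 258.4 m/s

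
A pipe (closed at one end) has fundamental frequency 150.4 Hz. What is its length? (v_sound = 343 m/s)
L = v/(4f₁) = 0.5701 m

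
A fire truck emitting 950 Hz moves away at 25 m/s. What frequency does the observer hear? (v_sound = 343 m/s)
f_obs = f·v/(v + v_s) = 885.5 Hz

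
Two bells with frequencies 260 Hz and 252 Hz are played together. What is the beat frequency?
8 Hz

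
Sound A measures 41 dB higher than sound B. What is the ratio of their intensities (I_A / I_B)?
I_A/I_B = 10^(Δβ/10) = 12590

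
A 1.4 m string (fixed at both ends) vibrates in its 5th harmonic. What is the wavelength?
λₙ = 2L/n = 0.56 m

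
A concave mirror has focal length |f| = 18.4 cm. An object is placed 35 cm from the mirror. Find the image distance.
f = +18.4 cm (concave); 1/di = 1/f − 1/do → di = 38.8 cm (real image, in front of mirror)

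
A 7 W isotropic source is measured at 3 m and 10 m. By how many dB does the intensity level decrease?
Δβ = 20·log₁₀(r₂/r₁) = 10.46 dB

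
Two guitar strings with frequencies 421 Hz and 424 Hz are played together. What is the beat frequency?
3 Hz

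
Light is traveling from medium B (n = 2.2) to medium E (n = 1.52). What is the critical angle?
θc = arcsin(n₂/n₁) = 43.7°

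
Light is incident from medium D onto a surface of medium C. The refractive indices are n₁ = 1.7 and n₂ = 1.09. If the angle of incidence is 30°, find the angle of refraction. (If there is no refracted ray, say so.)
sin θ₂ = (n₁/n₂)·sin θ₁ = 0.7798 → θ₂ = 51.24°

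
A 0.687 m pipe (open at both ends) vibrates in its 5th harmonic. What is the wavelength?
λₙ = 2L/n = 0.2748 m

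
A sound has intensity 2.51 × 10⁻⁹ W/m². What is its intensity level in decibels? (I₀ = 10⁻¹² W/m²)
β = 10·log₁₀(I/I₀) = 34 dB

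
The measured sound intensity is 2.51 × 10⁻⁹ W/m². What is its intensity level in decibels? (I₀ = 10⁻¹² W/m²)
β = 10·log₁₀(I/I₀) = 34 dB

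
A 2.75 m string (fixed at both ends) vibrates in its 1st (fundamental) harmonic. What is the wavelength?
λₙ = 2L/n = 5.5 m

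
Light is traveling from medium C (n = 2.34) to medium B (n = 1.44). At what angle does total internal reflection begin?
θc = arcsin(n₂/n₁) = 37.98°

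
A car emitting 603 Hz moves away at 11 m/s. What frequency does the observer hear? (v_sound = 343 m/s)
f_obs = f·v/(v + v_s) = 584.3 Hz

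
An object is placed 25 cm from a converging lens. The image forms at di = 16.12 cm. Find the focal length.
1/f = 1/do + 1/di → f = 9.801 cm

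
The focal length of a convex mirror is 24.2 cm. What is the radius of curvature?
R = 2|f| = 48.4 cm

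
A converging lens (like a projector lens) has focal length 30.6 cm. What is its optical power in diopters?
P = 1/f = 3.268 D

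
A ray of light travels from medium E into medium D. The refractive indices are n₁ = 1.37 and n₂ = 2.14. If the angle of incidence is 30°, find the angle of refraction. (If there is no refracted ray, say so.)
sin θ₂ = (n₁/n₂)·sin θ₁ = 0.3201 → θ₂ = 18.67°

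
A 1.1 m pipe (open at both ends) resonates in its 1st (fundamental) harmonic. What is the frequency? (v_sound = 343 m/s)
fₙ = nv/(2L) = 155.9 Hz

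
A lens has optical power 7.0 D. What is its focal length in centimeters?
f = 1/P = 14.29 cm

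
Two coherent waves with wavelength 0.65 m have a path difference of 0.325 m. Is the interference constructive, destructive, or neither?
destructive — path difference = 0.5λ, an odd multiple of λ/2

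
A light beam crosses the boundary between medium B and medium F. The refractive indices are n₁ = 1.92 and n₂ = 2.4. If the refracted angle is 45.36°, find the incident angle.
sin θ₁ = (n₂/n₁)·sin θ₂ → θ₁ = 62.8°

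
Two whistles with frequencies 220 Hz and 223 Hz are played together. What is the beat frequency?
3 Hz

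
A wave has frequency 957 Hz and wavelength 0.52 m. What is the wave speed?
v = fλ = 497.6 m/s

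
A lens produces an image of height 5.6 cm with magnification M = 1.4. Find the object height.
ho = |hi|/|M| = 4 cm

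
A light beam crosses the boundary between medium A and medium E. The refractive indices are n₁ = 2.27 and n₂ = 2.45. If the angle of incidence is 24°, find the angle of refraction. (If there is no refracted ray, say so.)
sin θ₂ = (n₁/n₂)·sin θ₁ = 0.3769 → θ₂ = 22.14°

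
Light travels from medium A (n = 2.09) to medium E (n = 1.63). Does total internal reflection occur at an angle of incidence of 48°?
θc = arcsin(n₂/n₁) = 51.25°; 48° < θc, so no — the ray refracts.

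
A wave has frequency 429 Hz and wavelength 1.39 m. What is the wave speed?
v = fλ = 596.3 m/s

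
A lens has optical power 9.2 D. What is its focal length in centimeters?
f = 1/P = 10.87 cm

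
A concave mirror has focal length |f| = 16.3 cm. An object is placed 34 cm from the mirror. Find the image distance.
f = +16.3 cm (concave); 1/di = 1/f − 1/do → di = 31.31 cm (real image, in front of mirror)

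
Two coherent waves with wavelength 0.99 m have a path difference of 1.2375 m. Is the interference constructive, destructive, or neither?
neither (partial) — path difference = 1.25λ, neither a whole number of wavelengths nor an odd multiple of λ/2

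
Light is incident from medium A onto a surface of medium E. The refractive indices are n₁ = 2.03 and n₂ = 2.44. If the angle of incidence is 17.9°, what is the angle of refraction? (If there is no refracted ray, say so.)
sin θ₂ = (n₁/n₂)·sin θ₁ = 0.2557 → θ₂ = 14.82°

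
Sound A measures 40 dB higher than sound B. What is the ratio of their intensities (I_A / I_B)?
I_A/I_B = 10^(Δβ/10) = 10000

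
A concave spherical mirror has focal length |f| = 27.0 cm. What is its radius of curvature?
R = 2|f| = 54 cm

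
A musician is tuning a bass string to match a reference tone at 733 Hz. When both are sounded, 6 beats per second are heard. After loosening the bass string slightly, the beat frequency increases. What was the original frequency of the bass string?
727 Hz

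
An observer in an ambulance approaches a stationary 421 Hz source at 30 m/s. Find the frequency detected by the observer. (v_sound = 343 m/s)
f_obs = f·(v + v_o)/v = 457.8 Hz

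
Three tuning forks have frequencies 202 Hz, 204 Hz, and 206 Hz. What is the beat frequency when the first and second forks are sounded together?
2 Hz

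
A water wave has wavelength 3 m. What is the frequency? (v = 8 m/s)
f = v/λ = 2.667 Hz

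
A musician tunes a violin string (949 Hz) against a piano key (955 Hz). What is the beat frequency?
6 Hz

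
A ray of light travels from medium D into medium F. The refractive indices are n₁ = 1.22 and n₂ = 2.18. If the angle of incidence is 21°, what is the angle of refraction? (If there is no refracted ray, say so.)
sin θ₂ = (n₁/n₂)·sin θ₁ = 0.2006 → θ₂ = 11.57°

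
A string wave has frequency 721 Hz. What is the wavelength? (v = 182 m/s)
λ = v/f = 0.2524 m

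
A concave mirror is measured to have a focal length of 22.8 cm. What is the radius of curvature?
R = 2|f| = 45.6 cm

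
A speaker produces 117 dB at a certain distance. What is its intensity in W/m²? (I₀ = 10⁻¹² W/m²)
I = I₀·10^(β/10) = 5.01 × 10⁻¹ W/m²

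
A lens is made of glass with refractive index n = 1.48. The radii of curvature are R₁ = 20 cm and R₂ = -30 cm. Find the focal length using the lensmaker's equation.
1/f = (n − 1)(1/R₁ − 1/R₂) → f = 25 cm (converging lens)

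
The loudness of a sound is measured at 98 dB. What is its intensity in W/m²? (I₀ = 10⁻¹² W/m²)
I = I₀·10^(β/10) = 6.31 × 10⁻³ W/m²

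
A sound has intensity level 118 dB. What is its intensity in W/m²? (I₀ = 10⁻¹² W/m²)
I = I₀·10^(β/10) = 6.31 × 10⁻¹ W/m²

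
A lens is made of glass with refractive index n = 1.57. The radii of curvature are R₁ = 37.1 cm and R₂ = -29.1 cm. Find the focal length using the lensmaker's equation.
1/f = (n − 1)(1/R₁ − 1/R₂) → f = 28.61 cm (converging lens)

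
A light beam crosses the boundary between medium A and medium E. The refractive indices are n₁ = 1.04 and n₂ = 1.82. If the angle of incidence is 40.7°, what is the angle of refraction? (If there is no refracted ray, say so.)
sin θ₂ = (n₁/n₂)·sin θ₁ = 0.3726 → θ₂ = 21.88°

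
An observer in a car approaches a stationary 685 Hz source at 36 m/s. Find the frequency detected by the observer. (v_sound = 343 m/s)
f_obs = f·(v + v_o)/v = 756.9 Hz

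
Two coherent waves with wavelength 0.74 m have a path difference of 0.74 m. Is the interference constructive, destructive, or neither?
constructive — path difference = 1λ, a whole number of wavelengths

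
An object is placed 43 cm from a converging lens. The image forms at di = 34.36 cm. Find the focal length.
1/f = 1/do + 1/di → f = 19.1 cm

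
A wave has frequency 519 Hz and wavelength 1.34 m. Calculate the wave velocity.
v = fλ = 695.5 m/s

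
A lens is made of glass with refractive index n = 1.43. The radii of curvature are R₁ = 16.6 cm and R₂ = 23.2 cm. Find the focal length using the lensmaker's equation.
1/f = (n − 1)(1/R₁ − 1/R₂) → f = 135.7 cm (converging lens)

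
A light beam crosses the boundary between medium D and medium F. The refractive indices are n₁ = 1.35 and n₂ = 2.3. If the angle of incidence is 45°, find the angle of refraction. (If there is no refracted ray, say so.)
sin θ₂ = (n₁/n₂)·sin θ₁ = 0.415 → θ₂ = 24.52°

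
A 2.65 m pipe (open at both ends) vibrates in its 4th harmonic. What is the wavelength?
λₙ = 2L/n = 1.325 m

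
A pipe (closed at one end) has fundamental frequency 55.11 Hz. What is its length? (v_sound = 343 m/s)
L = v/(4f₁) = 1.556 m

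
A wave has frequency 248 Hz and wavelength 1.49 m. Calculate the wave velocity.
v = fλ = 369.5 m/s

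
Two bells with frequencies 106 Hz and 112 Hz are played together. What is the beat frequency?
6 Hz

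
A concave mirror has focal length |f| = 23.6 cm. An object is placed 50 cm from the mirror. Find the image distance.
f = +23.6 cm (concave); 1/di = 1/f − 1/do → di = 44.7 cm (real image, in front of mirror)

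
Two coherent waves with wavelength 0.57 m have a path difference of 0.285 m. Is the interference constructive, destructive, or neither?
destructive — path difference = 0.5λ, an odd multiple of λ/2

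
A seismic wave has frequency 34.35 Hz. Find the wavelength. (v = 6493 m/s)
λ = v/f = 189 m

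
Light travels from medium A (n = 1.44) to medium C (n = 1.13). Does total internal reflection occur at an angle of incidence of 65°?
θc = arcsin(n₂/n₁) = 51.69°; 65° > θc, so yes — total internal reflection.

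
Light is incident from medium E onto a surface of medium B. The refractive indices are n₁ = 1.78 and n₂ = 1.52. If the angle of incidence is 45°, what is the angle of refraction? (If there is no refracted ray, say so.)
sin θ₂ = (n₁/n₂)·sin θ₁ = 0.8281 → θ₂ = 55.9°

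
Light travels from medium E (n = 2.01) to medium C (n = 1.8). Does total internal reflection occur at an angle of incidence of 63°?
θc = arcsin(n₂/n₁) = 63.58°; 63° < θc, so no — the ray refracts.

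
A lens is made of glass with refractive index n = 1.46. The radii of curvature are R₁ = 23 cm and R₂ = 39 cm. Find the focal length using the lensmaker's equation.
1/f = (n − 1)(1/R₁ − 1/R₂) → f = 121.9 cm (converging lens)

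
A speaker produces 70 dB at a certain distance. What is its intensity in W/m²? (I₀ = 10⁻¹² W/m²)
I = I₀·10^(β/10) = 1.00 × 10⁻⁵ W/m²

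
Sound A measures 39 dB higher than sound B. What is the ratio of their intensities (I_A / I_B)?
I_A/I_B = 10^(Δβ/10) = 7943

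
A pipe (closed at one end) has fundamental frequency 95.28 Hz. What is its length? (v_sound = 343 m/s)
L = v/(4f₁) = 0.9 m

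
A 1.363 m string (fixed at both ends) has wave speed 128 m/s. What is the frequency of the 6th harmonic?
fₙ = nv/(2L) = 281.7 Hz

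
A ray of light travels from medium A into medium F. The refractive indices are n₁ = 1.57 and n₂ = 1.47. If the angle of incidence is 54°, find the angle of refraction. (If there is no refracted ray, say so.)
sin θ₂ = (n₁/n₂)·sin θ₁ = 0.8641 → θ₂ = 59.77°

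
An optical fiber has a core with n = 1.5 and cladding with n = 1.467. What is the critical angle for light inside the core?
θc = arcsin(n_cladding/n_core) = 77.96°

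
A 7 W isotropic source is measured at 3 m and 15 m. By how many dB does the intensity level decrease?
Δβ = 20·log₁₀(r₂/r₁) = 13.98 dB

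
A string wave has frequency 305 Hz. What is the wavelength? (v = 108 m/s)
λ = v/f = 0.3541 m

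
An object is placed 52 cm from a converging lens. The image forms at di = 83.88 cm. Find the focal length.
1/f = 1/do + 1/di → f = 32.1 cm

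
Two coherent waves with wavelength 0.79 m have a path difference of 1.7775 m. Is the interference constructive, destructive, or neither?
neither (partial) — path difference = 2.25λ, neither a whole number of wavelengths nor an odd multiple of λ/2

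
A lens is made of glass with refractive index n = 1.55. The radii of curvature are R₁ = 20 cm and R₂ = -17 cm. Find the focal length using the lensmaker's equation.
1/f = (n − 1)(1/R₁ − 1/R₂) → f = 16.71 cm (converging lens)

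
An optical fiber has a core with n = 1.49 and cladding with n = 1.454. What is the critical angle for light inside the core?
θc = arcsin(n_cladding/n_core) = 77.38°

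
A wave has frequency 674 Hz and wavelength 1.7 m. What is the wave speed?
v = fλ = 1146 m/s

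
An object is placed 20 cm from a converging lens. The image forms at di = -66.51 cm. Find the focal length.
1/f = 1/do + 1/di → f = 28.6 cm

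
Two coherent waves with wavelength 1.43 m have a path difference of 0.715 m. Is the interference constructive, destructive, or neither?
destructive — path difference = 0.5λ, an odd multiple of λ/2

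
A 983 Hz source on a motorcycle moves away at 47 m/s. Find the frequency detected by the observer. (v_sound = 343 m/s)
f_obs = f·v/(v + v_s) = 864.5 Hz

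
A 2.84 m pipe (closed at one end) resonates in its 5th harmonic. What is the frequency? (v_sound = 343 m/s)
fₙ = nv/(4L) = 151 Hz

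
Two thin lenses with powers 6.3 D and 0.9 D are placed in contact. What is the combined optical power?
P_total = P₁ + P₂ = 7.2 D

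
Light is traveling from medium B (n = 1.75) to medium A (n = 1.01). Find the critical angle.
θc = arcsin(n₂/n₁) = 35.25°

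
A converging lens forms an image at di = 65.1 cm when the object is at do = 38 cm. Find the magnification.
M = −di/do = -1.713 (inverted image)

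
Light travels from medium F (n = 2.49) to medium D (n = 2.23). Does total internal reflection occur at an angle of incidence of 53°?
θc = arcsin(n₂/n₁) = 63.58°; 53° < θc, so no — the ray refracts.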